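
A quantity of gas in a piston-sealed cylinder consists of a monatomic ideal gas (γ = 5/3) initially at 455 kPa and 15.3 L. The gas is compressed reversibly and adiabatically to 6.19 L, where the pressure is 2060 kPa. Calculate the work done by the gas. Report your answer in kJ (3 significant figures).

W ≈ -8.68 kJ

Adiabatic: W = (P₁V₁ − P₂V₂)/(γ − 1) with γ = 5/3.
P₁V₁ = 6962 J, P₂V₂ = 12751 J.
W = (6962 − 12751) / 0.6667 = -8685 J.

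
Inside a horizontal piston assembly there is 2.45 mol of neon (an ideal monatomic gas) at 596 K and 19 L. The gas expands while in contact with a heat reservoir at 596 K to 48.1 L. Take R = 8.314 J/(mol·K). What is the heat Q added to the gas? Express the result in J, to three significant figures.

Isothermal ⇒ ΔU = 0, so Q = W = nRT ln(V₂/V₁).
Q = (2.45)(8.314)(596) ln(48.1/19) = 12140 × 0.9288 = 11276 J.

Q ≈ 11300 J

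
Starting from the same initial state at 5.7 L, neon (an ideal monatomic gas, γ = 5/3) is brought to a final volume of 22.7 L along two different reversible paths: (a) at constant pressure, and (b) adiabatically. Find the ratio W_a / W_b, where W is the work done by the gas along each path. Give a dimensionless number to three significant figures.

W_a / W_b ≈ 3.30

Path (a) isobaric: W = P₁(V₂ − V₁) → W_a/(P₁V₁) = 2.982.
Path (b) adiabatic: W = P₁V₁(1 − (V₁/V₂)^(γ−1))/(γ−1) → W_b/(P₁V₁) = 0.903.
W_a / W_b = 2.982 / 0.903 = 3.303.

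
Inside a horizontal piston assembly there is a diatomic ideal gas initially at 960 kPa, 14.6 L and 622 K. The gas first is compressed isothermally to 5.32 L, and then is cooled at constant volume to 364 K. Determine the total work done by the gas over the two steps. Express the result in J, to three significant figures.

W_total ≈ -14100 J

Step 1 (isothermal): W = P₁V₁ ln(V₂/V₁) = (14016) ln(5.32/14.6) = -14150 J.
Step 2 (isochoric): W = 0 (constant volume).
W_total = -14150 + 0 = -14150 J.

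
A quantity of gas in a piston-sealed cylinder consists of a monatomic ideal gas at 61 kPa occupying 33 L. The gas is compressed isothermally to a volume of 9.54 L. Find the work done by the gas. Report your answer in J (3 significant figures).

Isothermal: W = nRT ln(V₂/V₁) = P₁V₁ ln(V₂/V₁).
P₁V₁ = (61 kPa)(33 L) = 2013 J.
W = 2013 × ln(9.54/33) = 2013 × -1.241
W_by_gas = -2498 J.

W ≈ -2500 J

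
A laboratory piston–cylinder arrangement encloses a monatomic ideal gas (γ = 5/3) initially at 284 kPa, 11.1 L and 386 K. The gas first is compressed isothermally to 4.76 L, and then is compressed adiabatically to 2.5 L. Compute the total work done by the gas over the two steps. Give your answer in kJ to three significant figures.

Step 1 (isothermal): W = P₁V₁ ln(V₂/V₁) = (3152) ln(4.76/11.1) = -2669 J.
After step 1: P = 662.3 kPa, V = 4.76 L, T = 386 K.
Step 2 (adiabatic): W = (P₁V₁ − P₂V₂)/(γ−1) = (3152 − 4843)/0.667 = -2535 J.
W_total = -2669 − 2535 = -5205 J.

W_total ≈ -5.20 kJ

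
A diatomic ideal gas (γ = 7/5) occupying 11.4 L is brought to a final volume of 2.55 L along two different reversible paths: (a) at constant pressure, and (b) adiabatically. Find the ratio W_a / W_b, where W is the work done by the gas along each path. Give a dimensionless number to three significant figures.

W_a / W_b ≈ 0.379

Path (a) isobaric: W = P₁(V₂ − V₁) → W_a/(P₁V₁) = -0.7763.
Path (b) adiabatic: W = P₁V₁(1 − (V₁/V₂)^(γ−1))/(γ−1) → W_b/(P₁V₁) = -2.051.
W_a / W_b = -0.7763 / -2.051 = 0.3785.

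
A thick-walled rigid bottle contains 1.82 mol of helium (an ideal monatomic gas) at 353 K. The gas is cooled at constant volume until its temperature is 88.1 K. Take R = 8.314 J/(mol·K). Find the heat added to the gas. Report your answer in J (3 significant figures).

Constant volume ⇒ W = 0, so Q = ΔU = nCᵥΔT with Cᵥ = 3R/2 = 12.47 J/(mol·K).
ΔU = (1.82)(12.47)(88.1 − 353) = -6012 J.

Q ≈ -6010 J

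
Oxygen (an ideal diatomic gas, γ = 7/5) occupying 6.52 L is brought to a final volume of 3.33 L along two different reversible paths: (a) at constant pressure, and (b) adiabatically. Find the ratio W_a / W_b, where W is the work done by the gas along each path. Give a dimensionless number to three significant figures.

Path (a) isobaric: W = P₁(V₂ − V₁) → W_a/(P₁V₁) = -0.4893.
Path (b) adiabatic: W = P₁V₁(1 − (V₁/V₂)^(γ−1))/(γ−1) → W_b/(P₁V₁) = -0.7709.
W_a / W_b = -0.4893 / -0.7709 = 0.6347.

W_a / W_b ≈ 0.635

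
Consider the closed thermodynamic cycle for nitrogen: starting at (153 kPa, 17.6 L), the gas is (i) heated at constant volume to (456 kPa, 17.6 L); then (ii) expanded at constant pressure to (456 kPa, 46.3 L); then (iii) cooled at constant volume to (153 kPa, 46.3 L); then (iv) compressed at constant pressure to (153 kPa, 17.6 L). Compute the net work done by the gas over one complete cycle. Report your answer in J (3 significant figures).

Constant-volume legs do no work.
W(ii) = (456)(46.3 − 17.6) = 13087 J; W(iv) = (153)(17.6 − 46.3) = -4391 J.
W_net = 13087 − 4391 = 8696 J (the clockwise enclosed area).

W_net ≈ 8700 J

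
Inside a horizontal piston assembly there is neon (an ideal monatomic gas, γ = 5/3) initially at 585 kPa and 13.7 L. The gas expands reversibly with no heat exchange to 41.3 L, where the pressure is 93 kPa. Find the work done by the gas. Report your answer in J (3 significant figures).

Adiabatic: W = (P₁V₁ − P₂V₂)/(γ − 1) with γ = 5/3.
P₁V₁ = 8014 J, P₂V₂ = 3841 J.
W = (8014 − 3841) / 0.6667 = 6260 J.

W ≈ 6260 J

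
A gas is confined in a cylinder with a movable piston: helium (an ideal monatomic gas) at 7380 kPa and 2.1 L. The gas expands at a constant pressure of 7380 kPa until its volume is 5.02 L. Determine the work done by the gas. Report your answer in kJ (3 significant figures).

W ≈ 21.5 kJ

Isobaric: W = P ΔV.
W = (7380 kPa)(5.02 − 2.1 L) = (7380)(2.92) = 21550 J.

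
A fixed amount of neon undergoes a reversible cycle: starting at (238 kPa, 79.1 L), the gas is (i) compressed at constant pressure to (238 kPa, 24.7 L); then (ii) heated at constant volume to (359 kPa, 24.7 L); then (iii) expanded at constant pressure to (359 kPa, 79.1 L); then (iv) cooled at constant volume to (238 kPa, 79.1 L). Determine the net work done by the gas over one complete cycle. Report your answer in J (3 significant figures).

Constant-volume legs do no work.
W(i) = (238)(24.7 − 79.1) = -12947 J; W(iii) = (359)(79.1 − 24.7) = 19530 J.
W_net = -12947 + 19530 = 6582 J (the clockwise enclosed area).

W_net ≈ 6580 J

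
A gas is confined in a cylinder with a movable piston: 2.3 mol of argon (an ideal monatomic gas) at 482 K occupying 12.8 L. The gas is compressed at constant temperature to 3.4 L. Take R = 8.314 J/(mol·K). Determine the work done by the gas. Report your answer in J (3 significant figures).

W ≈ -12200 J

Isothermal: W = nRT ln(V₂/V₁).
W = (2.3)(8.314)(482) × ln(3.4/12.8)
  = 9217 × -1.326
W_by_gas = -12219 J.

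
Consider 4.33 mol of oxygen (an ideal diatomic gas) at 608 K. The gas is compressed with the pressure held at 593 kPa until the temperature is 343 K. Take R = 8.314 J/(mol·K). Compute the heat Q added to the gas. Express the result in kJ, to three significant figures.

Isobaric: W = nRΔT = (4.33)(8.314)(-265) = -9540 J.
ΔU = nCᵥΔT with Cᵥ = 5R/2: ΔU = (4.33)(20.79)(-265) = -23850 J.
Q = ΔU + W = -23850 − 9540 = -33390 J.

Q ≈ -33.4 kJ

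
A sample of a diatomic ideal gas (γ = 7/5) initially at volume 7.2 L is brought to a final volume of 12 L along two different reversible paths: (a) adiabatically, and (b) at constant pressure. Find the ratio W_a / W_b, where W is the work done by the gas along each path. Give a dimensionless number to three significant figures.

W_a / W_b ≈ 0.693

Path (a) adiabatic: W = P₁V₁(1 − (V₁/V₂)^(γ−1))/(γ−1) → W_a/(P₁V₁) = 0.462.
Path (b) isobaric: W = P₁(V₂ − V₁) → W_b/(P₁V₁) = 0.6667.
W_a / W_b = 0.462 / 0.6667 = 0.693.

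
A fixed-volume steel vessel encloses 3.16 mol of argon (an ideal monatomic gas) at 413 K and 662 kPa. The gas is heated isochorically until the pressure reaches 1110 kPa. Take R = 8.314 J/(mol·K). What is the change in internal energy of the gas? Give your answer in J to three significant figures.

Constant volume ⇒ W = 0, so Q = ΔU = nCᵥΔT with Cᵥ = 3R/2 = 12.47 J/(mol·K).
At constant V, T₂/T₁ = P₂/P₁ ⇒ ΔT = T₁(P₂/P₁ − 1) = 413·(1110/662 − 1) = 279.5 K.
ΔU = (3.16)(12.47)(279.5) = 11014 J.

ΔU ≈ 11000 J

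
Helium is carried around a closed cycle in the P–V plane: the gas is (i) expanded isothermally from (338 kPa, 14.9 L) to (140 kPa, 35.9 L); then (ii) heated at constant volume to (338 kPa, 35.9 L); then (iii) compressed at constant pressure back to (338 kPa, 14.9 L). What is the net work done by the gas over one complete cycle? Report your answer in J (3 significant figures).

W_net ≈ -2670 J

Leg (i): W = PᵢVᵢ ln(V_f/Vᵢ) = (5036) ln(35.9/14.9) = 4429 J.
Leg (ii): W = 0.
Leg (iii): W = PΔV = (338)(14.9 − 35.9) = -7098 J.
W_net = 4429 − 7098 = -2669 J.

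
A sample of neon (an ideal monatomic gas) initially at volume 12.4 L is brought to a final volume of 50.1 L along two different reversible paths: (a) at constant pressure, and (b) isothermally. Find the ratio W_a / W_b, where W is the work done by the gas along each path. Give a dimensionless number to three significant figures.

W_a / W_b ≈ 2.18

Path (a) isobaric: W = P₁(V₂ − V₁) → W_a/(P₁V₁) = 3.04.
Path (b) isothermal: W = P₁V₁ ln(V₂/V₁) → W_b/(P₁V₁) = 1.396.
W_a / W_b = 3.04 / 1.396 = 2.177.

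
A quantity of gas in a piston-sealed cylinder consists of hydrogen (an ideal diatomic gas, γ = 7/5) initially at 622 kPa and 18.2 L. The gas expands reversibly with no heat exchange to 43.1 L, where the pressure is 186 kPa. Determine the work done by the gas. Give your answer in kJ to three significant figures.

Adiabatic: W = (P₁V₁ − P₂V₂)/(γ − 1) with γ = 7/5.
P₁V₁ = 11320 J, P₂V₂ = 8017 J.
W = (11320 − 8017) / 0.4 = 8260 J.

W ≈ 8.26 kJ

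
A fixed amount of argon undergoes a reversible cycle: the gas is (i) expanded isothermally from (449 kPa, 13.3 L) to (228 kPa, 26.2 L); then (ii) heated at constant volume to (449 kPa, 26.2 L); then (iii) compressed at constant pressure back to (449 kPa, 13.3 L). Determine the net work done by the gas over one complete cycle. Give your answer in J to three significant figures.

Leg (i): W = PᵢVᵢ ln(V_f/Vᵢ) = (5972) ln(26.2/13.3) = 4049 J.
Leg (ii): W = 0.
Leg (iii): W = PΔV = (449)(13.3 − 26.2) = -5792 J.
W_net = 4049 − 5792 = -1743 J.

W_net ≈ -1740 J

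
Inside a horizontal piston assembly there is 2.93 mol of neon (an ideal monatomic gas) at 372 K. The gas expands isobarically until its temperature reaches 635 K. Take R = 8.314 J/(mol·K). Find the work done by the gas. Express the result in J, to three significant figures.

Isobaric: W = P ΔV = nR ΔT.
W = (2.93)(8.314)(635 − 372) = 6407 J.

W ≈ 6410 J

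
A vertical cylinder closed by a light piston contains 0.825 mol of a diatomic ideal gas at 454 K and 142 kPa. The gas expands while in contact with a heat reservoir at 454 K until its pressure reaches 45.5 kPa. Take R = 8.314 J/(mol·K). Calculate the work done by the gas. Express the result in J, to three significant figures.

W ≈ 3540 J

Isothermal process: W = nRT ln(V₂/V₁) = nRT ln(P₁/P₂).
W = (0.825)(8.314)(454) × ln(142/45.5)
  = 3114 × ln(3.121) = 3114 × 1.138
W_by_gas = 3544 J.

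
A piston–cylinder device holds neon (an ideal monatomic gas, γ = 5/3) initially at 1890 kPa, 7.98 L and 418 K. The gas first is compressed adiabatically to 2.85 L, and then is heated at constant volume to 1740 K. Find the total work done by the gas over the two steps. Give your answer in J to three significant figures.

Step 1 (adiabatic): W = (P₁V₁ − P₂V₂)/(γ−1) = (15082 − 29962)/0.667 = -22320 J.
Step 2 (isochoric): W = 0 (constant volume).
W_total = -22320 + 0 = -22320 J.

W_total ≈ -22300 J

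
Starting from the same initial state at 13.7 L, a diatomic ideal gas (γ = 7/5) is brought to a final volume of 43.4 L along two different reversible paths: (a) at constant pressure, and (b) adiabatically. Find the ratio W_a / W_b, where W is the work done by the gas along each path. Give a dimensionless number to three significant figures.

W_a / W_b ≈ 2.35

Path (a) isobaric: W = P₁(V₂ − V₁) → W_a/(P₁V₁) = 2.168.
Path (b) adiabatic: W = P₁V₁(1 − (V₁/V₂)^(γ−1))/(γ−1) → W_b/(P₁V₁) = 0.9237.
W_a / W_b = 2.168 / 0.9237 = 2.347.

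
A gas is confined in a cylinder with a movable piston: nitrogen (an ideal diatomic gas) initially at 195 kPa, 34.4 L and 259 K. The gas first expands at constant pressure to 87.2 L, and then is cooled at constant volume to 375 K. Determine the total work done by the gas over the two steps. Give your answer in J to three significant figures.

W_total ≈ 10300 J

Step 1 (isobaric): W = PΔV = (195 kPa)(87.2 − 34.4 L) = 10296 J.
Step 2 (isochoric): W = 0 (constant volume).
W_total = 10296 + 0 = 10296 J.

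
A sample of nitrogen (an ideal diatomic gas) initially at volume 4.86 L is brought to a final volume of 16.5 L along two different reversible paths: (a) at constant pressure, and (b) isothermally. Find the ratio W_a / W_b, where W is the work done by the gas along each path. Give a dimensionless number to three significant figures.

Path (a) isobaric: W = P₁(V₂ − V₁) → W_a/(P₁V₁) = 2.395.
Path (b) isothermal: W = P₁V₁ ln(V₂/V₁) → W_b/(P₁V₁) = 1.222.
W_a / W_b = 2.395 / 1.222 = 1.959.

W_a / W_b ≈ 1.96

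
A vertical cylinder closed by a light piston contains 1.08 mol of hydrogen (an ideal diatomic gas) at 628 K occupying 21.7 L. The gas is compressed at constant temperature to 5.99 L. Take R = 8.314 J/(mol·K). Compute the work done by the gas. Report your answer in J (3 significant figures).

W ≈ -7260 J

Isothermal: W = nRT ln(V₂/V₁).
W = (1.08)(8.314)(628) × ln(5.99/21.7)
  = 5639 × -1.287
W_by_gas = -7258 J.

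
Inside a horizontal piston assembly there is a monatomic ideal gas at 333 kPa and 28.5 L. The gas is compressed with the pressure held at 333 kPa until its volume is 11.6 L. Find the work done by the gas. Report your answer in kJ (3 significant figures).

Isobaric: W = P ΔV.
W = (333 kPa)(11.6 − 28.5 L) = (333)(-16.9) = -5628 J.

W ≈ -5.63 kJ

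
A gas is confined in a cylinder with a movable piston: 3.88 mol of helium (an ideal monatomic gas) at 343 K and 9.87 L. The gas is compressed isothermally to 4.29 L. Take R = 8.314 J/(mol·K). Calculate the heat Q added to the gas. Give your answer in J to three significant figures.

Q ≈ -9220 J

Isothermal ⇒ ΔU = 0, so Q = W = nRT ln(V₂/V₁).
Q = (3.88)(8.314)(343) ln(4.29/9.87) = 11065 × -0.8332 = -9219 J.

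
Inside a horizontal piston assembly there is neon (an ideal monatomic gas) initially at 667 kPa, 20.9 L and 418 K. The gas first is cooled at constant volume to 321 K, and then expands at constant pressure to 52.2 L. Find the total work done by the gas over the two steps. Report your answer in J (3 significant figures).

Step 1 (isochoric): W = 0 (constant volume).
After step 1: P = 512.2 kPa (V unchanged).
Step 2 (isobaric): W = PΔV = (512.2 kPa)(52.2 − 20.9 L) = 16032 J.
W_total = 0 + 16032 = 16032 J.

W_total ≈ 16000 J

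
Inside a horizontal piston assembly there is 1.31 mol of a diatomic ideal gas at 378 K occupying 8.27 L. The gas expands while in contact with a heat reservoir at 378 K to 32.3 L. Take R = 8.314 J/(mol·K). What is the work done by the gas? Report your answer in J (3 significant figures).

W ≈ 5610 J

Isothermal: W = nRT ln(V₂/V₁).
W = (1.31)(8.314)(378) × ln(32.3/8.27)
  = 4117 × 1.362
W_by_gas = 5609 J.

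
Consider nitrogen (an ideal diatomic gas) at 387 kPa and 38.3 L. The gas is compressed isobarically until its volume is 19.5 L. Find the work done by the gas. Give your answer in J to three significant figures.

W ≈ -7280 J

Isobaric: W = P ΔV.
W = (387 kPa)(19.5 − 38.3 L) = (387)(-18.8) = -7276 J.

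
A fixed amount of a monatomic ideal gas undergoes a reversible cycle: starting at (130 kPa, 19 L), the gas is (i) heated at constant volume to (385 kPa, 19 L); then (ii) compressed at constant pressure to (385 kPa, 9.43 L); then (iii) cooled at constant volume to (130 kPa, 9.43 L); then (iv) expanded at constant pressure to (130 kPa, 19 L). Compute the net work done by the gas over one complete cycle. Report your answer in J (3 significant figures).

Constant-volume legs do no work.
W(ii) = (385)(9.43 − 19) = -3684 J; W(iv) = (130)(19 − 9.43) = 1244 J.
W_net = -3684 + 1244 = -2440 J (the counter-clockwise enclosed area).

W_net ≈ -2440 J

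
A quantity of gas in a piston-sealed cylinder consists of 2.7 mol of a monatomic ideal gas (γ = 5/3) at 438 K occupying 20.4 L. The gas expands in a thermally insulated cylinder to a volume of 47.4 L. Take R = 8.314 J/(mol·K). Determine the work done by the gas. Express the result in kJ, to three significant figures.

Adiabatic: TV^(γ−1) = const with γ = 5/3.
T₂ = T₁ (V₁/V₂)^(γ−1) = 438 × (20.4/47.4)^0.667 = 438 × 0.57 = 249.7 K.
W_by = nCᵥ(T₁ − T₂) = (2.7)(12.47)(438 − 249.7) = 6341 J.

W ≈ 6.34 kJ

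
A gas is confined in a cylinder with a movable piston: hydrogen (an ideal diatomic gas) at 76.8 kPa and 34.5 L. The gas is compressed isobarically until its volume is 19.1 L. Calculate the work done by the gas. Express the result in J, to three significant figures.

Isobaric: W = P ΔV.
W = (76.8 kPa)(19.1 − 34.5 L) = (76.8)(-15.4) = -1183 J.

W ≈ -1180 J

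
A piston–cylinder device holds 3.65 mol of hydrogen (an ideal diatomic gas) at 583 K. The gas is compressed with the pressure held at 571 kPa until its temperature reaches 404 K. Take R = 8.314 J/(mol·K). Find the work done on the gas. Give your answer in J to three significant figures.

Isobaric: W = P ΔV = nR ΔT.
W = (3.65)(8.314)(404 − 583) = -5432 J.
Work on gas = −W_by = 5432 J.

W ≈ 5430 J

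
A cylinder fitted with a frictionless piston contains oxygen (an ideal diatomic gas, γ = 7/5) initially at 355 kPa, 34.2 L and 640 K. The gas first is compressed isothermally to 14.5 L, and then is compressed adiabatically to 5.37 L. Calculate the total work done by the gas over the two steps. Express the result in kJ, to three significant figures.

W_total ≈ -25.2 kJ

Step 1 (isothermal): W = P₁V₁ ln(V₂/V₁) = (12141) ln(14.5/34.2) = -10418 J.
After step 1: P = 837.3 kPa, V = 14.5 L, T = 640 K.
Step 2 (adiabatic): W = (P₁V₁ − P₂V₂)/(γ−1) = (12141 − 18064)/0.4 = -14807 J.
W_total = -10418 − 14807 = -25225 J.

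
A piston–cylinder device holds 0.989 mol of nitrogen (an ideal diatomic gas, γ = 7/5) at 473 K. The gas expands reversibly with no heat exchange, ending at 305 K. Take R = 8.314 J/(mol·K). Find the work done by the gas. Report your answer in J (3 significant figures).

Adiabatic ⇒ Q = 0, so W_by = −ΔU = nCᵥ(T₁ − T₂).
Cᵥ = 5R/2 = 20.79 J/(mol·K).
W = (0.989)(20.79)(473 − 305) = 3453 J.

W ≈ 3450 J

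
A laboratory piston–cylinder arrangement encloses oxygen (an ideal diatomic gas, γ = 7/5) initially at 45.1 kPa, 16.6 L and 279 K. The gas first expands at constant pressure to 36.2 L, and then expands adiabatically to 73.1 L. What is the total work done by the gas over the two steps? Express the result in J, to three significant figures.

W_total ≈ 1880 J

Step 1 (isobaric): W = PΔV = (45.1 kPa)(36.2 − 16.6 L) = 884 J.
After step 1: P = 45.1 kPa, V = 36.2 L, T = 608.4 K.
Step 2 (adiabatic): W = (P₁V₁ − P₂V₂)/(γ−1) = (1633 − 1233)/0.4 = 1000 J.
W_total = 884 + 1000 = 1884 J.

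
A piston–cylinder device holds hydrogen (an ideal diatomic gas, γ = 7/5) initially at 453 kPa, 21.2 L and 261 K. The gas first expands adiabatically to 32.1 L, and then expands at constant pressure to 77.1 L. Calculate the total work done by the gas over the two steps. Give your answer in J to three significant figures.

W_total ≈ 15100 J

Step 1 (adiabatic): W = (P₁V₁ − P₂V₂)/(γ−1) = (9604 − 8135)/0.4 = 3671 J.
After step 1: P = 253.4 kPa, V = 32.1 L, T = 221.1 K.
Step 2 (isobaric): W = PΔV = (253.4 kPa)(77.1 − 32.1 L) = 11404 J.
W_total = 3671 + 11404 = 15076 J.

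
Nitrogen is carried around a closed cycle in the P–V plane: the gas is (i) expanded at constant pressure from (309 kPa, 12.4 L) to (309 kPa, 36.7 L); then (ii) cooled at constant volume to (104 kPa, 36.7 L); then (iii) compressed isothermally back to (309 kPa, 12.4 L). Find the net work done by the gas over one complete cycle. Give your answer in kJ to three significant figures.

Leg (i): W = PΔV = (309)(36.7 − 12.4) = 7509 J.
Leg (ii): W = 0.
Leg (iii): W = PᵢVᵢ ln(V_f/Vᵢ) = (3817) ln(12.4/36.7) = -4142 J.
W_net = 7509 − 4142 = 3367 J.

W_net ≈ 3.37 kJ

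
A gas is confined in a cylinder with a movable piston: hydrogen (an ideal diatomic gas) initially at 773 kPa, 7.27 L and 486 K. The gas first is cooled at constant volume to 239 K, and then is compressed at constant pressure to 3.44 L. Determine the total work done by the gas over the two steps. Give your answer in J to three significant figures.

W_total ≈ -1460 J

Step 1 (isochoric): W = 0 (constant volume).
After step 1: P = 380.1 kPa (V unchanged).
Step 2 (isobaric): W = PΔV = (380.1 kPa)(3.44 − 7.27 L) = -1456 J.
W_total = 0 − 1456 = -1456 J.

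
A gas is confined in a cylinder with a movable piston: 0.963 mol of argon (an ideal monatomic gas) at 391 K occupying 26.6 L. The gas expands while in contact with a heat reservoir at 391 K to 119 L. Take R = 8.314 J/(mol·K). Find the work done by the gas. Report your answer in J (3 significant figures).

W ≈ 4690 J

Isothermal: W = nRT ln(V₂/V₁).
W = (0.963)(8.314)(391) × ln(119/26.6)
  = 3130 × 1.498
W_by_gas = 4690 J.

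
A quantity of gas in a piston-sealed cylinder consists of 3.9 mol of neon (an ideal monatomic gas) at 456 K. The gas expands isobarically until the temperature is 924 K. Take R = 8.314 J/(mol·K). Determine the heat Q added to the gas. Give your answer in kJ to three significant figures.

Isobaric: W = nRΔT = (3.9)(8.314)(468) = 15175 J.
ΔU = nCᵥΔT with Cᵥ = 3R/2: ΔU = (3.9)(12.47)(468) = 22762 J.
Q = ΔU + W = 22762 + 15175 = 37937 J.

Q ≈ 37.9 kJ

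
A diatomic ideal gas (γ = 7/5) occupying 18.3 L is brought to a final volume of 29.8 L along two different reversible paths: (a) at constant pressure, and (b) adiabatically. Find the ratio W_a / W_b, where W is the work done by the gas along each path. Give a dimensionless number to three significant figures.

W_a / W_b ≈ 1.42

Path (a) isobaric: W = P₁(V₂ − V₁) → W_a/(P₁V₁) = 0.6284.
Path (b) adiabatic: W = P₁V₁(1 − (V₁/V₂)^(γ−1))/(γ−1) → W_b/(P₁V₁) = 0.443.
W_a / W_b = 0.6284 / 0.443 = 1.419.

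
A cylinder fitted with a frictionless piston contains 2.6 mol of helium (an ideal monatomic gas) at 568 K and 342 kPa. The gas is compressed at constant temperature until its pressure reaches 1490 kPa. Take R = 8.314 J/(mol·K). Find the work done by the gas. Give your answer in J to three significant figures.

Isothermal process: W = nRT ln(V₂/V₁) = nRT ln(P₁/P₂).
W = (2.6)(8.314)(568) × ln(342/1490)
  = 12278 × ln(0.2295) = 12278 × -1.472
W_by_gas = -18070 J.

W ≈ -18100 J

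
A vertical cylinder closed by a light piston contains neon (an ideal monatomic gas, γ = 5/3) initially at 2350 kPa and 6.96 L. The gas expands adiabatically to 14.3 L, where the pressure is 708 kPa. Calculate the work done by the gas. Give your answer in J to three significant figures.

Adiabatic: W = (P₁V₁ − P₂V₂)/(γ − 1) with γ = 5/3.
P₁V₁ = 16356 J, P₂V₂ = 10124 J.
W = (16356 − 10124) / 0.6667 = 9347 J.

W ≈ 9350 J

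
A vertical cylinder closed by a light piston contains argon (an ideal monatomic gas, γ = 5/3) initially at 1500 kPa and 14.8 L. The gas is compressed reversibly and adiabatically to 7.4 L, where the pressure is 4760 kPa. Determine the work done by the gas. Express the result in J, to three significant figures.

Adiabatic: W = (P₁V₁ − P₂V₂)/(γ − 1) with γ = 5/3.
P₁V₁ = 22200 J, P₂V₂ = 35224 J.
W = (22200 − 35224) / 0.6667 = -19536 J.

W ≈ -19500 J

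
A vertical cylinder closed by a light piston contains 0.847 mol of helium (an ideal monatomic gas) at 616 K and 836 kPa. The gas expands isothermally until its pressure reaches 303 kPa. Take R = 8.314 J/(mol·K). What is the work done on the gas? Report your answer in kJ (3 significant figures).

W ≈ -4.40 kJ

Isothermal process: W = nRT ln(V₂/V₁) = nRT ln(P₁/P₂).
W = (0.847)(8.314)(616) × ln(836/303)
  = 4338 × ln(2.759) = 4338 × 1.015
W_by_gas = 4402 J; work on gas = −W_by = -4402 J.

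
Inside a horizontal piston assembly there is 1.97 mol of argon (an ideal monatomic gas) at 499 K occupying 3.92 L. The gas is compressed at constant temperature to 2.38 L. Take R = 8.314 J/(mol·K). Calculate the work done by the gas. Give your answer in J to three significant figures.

W ≈ -4080 J

Isothermal: W = nRT ln(V₂/V₁).
W = (1.97)(8.314)(499) × ln(2.38/3.92)
  = 8173 × -0.499
W_by_gas = -4078 J.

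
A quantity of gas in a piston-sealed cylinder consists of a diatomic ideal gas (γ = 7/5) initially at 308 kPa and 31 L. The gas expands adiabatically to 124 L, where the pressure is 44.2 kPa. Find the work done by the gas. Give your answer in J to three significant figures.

Adiabatic: W = (P₁V₁ − P₂V₂)/(γ − 1) with γ = 7/5.
P₁V₁ = 9548 J, P₂V₂ = 5481 J.
W = (9548 − 5481) / 0.4 = 10168 J.

W ≈ 10200 J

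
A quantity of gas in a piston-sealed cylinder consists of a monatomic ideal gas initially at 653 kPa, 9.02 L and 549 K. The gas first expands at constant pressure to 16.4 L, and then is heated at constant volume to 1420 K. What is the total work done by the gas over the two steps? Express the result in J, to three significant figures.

W_total ≈ 4820 J

Step 1 (isobaric): W = PΔV = (653 kPa)(16.4 − 9.02 L) = 4819 J.
Step 2 (isochoric): W = 0 (constant volume).
W_total = 4819 + 0 = 4819 J.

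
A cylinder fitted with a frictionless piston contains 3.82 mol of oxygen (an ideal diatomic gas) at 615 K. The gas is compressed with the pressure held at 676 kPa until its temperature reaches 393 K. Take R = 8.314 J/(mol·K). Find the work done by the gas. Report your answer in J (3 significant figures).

W ≈ -7050 J

Isobaric: W = P ΔV = nR ΔT.
W = (3.82)(8.314)(393 − 615) = -7051 J.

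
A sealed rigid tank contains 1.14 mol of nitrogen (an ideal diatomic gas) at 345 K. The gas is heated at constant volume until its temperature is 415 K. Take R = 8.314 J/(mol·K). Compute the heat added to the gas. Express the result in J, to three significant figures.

Constant volume ⇒ W = 0, so Q = ΔU = nCᵥΔT with Cᵥ = 5R/2 = 20.79 J/(mol·K).
ΔU = (1.14)(20.79)(415 − 345) = 1659 J.

Q ≈ 1660 J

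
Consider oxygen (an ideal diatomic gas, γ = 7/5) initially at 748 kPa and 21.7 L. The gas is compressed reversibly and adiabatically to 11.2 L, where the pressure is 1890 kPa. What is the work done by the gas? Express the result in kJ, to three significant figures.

W ≈ -12.3 kJ

Adiabatic: W = (P₁V₁ − P₂V₂)/(γ − 1) with γ = 7/5.
P₁V₁ = 16232 J, P₂V₂ = 21168 J.
W = (16232 − 21168) / 0.4 = -12341 J.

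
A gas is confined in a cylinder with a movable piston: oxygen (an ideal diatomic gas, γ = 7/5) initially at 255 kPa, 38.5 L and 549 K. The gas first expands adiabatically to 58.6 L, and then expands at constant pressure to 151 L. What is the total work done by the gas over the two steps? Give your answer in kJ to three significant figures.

W_total ≈ 16.9 kJ

Step 1 (adiabatic): W = (P₁V₁ − P₂V₂)/(γ−1) = (9818 − 8299)/0.4 = 3796 J.
After step 1: P = 141.6 kPa, V = 58.6 L, T = 464.1 K.
Step 2 (isobaric): W = PΔV = (141.6 kPa)(151 − 58.6 L) = 13086 J.
W_total = 3796 + 13086 = 16882 J.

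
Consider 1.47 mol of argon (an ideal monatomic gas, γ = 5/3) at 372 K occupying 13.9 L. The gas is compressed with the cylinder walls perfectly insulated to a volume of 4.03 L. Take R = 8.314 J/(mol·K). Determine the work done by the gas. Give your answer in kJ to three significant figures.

Adiabatic: TV^(γ−1) = const with γ = 5/3.
T₂ = T₁ (V₁/V₂)^(γ−1) = 372 × (13.9/4.03)^0.667 = 372 × 2.283 = 849.2 K.
W_by = nCᵥ(T₁ − T₂) = (1.47)(12.47)(372 − 849.2) = -8748 J.

W ≈ -8.75 kJ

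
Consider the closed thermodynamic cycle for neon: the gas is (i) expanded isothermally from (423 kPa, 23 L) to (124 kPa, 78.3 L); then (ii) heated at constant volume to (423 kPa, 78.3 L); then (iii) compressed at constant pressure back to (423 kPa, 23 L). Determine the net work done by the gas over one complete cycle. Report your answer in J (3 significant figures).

W_net ≈ -11500 J

Leg (i): W = PᵢVᵢ ln(V_f/Vᵢ) = (9729) ln(78.3/23) = 11919 J.
Leg (ii): W = 0.
Leg (iii): W = PΔV = (423)(23 − 78.3) = -23392 J.
W_net = 11919 − 23392 = -11473 J.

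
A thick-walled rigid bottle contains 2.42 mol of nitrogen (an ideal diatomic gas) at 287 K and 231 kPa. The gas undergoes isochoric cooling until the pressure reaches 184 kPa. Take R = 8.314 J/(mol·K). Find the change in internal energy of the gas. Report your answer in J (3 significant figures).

Constant volume ⇒ W = 0, so Q = ΔU = nCᵥΔT with Cᵥ = 5R/2 = 20.79 J/(mol·K).
At constant V, T₂/T₁ = P₂/P₁ ⇒ ΔT = T₁(P₂/P₁ − 1) = 287·(184/231 − 1) = -58.39 K.
ΔU = (2.42)(20.79)(-58.39) = -2937 J.

ΔU ≈ -2940 J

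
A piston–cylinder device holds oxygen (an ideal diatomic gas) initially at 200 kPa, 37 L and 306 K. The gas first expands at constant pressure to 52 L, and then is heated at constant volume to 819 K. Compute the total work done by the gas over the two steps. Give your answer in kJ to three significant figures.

Step 1 (isobaric): W = PΔV = (200 kPa)(52 − 37 L) = 3000 J.
Step 2 (isochoric): W = 0 (constant volume).
W_total = 3000 + 0 = 3000 J.

W_total ≈ 3.00 kJ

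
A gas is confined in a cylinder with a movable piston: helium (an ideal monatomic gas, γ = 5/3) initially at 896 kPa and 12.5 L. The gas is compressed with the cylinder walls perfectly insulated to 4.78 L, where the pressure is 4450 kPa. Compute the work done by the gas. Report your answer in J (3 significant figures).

W ≈ -15100 J

Adiabatic: W = (P₁V₁ − P₂V₂)/(γ − 1) with γ = 5/3.
P₁V₁ = 11200 J, P₂V₂ = 21271 J.
W = (11200 − 21271) / 0.6667 = -15106 J.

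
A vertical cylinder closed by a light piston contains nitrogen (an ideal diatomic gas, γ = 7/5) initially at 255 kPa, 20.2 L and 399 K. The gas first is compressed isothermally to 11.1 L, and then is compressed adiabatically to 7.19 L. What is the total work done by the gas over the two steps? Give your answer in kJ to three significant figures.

W_total ≈ -5.53 kJ

Step 1 (isothermal): W = P₁V₁ ln(V₂/V₁) = (5151) ln(11.1/20.2) = -3084 J.
After step 1: P = 464.1 kPa, V = 11.1 L, T = 399 K.
Step 2 (adiabatic): W = (P₁V₁ − P₂V₂)/(γ−1) = (5151 − 6128)/0.4 = -2443 J.
W_total = -3084 − 2443 = -5527 J.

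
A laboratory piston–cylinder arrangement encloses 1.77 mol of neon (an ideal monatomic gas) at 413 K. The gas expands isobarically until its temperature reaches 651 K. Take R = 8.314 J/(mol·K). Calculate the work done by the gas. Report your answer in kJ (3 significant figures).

W ≈ 3.50 kJ

Isobaric: W = P ΔV = nR ΔT.
W = (1.77)(8.314)(651 − 413) = 3502 J.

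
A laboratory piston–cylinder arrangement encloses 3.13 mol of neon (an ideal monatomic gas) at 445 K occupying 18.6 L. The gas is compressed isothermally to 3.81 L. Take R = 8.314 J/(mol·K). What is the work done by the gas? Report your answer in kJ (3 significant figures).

W ≈ -18.4 kJ

Isothermal: W = nRT ln(V₂/V₁).
W = (3.13)(8.314)(445) × ln(3.81/18.6)
  = 11580 × -1.586
W_by_gas = -18361 J.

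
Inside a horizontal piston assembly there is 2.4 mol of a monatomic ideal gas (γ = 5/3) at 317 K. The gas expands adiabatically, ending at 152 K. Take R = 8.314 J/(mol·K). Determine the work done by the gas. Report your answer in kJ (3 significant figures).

W ≈ 4.94 kJ

Adiabatic ⇒ Q = 0, so W_by = −ΔU = nCᵥ(T₁ − T₂).
Cᵥ = 3R/2 = 12.47 J/(mol·K).
W = (2.4)(12.47)(317 − 152) = 4939 J.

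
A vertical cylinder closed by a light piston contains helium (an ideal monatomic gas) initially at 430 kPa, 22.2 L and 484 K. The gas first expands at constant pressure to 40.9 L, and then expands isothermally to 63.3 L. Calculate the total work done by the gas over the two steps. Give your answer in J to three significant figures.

Step 1 (isobaric): W = PΔV = (430 kPa)(40.9 − 22.2 L) = 8041 J.
After step 1: P = 430 kPa, V = 40.9 L, T = 891.7 K.
Step 2 (isothermal): W = P₁V₁ ln(V₂/V₁) = (17587) ln(63.3/40.9) = 7681 J.
W_total = 8041 + 7681 = 15722 J.

W_total ≈ 15700 J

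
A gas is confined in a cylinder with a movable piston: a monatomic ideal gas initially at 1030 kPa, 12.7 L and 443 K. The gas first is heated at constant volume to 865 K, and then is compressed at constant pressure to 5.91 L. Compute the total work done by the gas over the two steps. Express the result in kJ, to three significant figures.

Step 1 (isochoric): W = 0 (constant volume).
After step 1: P = 2011 kPa (V unchanged).
Step 2 (isobaric): W = PΔV = (2011 kPa)(5.91 − 12.7 L) = -13656 J.
W_total = 0 − 13656 = -13656 J.

W_total ≈ -13.7 kJ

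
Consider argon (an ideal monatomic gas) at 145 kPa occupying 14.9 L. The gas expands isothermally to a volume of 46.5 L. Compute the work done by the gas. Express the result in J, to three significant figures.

W ≈ 2460 J

Isothermal: W = nRT ln(V₂/V₁) = P₁V₁ ln(V₂/V₁).
P₁V₁ = (145 kPa)(14.9 L) = 2160 J.
W = 2160 × ln(46.5/14.9) = 2160 × 1.138
W_by_gas = 2459 J.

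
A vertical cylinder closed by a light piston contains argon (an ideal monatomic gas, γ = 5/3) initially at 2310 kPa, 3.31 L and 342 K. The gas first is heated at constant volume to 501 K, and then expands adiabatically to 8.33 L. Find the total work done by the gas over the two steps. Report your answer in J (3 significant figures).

W_total ≈ 7720 J

Step 1 (isochoric): W = 0 (constant volume).
After step 1: P = 3384 kPa (V unchanged).
Step 2 (adiabatic): W = (P₁V₁ − P₂V₂)/(γ−1) = (11201 − 6054)/0.667 = 7720 J.
W_total = 0 + 7720 = 7720 J.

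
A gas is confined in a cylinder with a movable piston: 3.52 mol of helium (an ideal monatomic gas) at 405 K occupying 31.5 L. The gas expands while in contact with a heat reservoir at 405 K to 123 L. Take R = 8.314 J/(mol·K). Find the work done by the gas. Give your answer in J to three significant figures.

Isothermal: W = nRT ln(V₂/V₁).
W = (3.52)(8.314)(405) × ln(123/31.5)
  = 11852 × 1.362
W_by_gas = 16145 J.

W ≈ 16100 J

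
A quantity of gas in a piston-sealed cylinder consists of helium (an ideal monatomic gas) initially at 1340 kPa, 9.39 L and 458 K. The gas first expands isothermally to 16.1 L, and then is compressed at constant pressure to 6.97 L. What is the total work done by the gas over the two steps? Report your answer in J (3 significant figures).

Step 1 (isothermal): W = P₁V₁ ln(V₂/V₁) = (12583) ln(16.1/9.39) = 6784 J.
After step 1: P = 781.5 kPa, V = 16.1 L, T = 458 K.
Step 2 (isobaric): W = PΔV = (781.5 kPa)(6.97 − 16.1 L) = -7135 J.
W_total = 6784 − 7135 = -351.1 J.

W_total ≈ -351 J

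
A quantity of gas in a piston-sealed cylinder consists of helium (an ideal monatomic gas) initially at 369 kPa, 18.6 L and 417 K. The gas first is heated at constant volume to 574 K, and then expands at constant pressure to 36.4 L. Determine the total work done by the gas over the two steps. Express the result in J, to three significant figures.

W_total ≈ 9040 J

Step 1 (isochoric): W = 0 (constant volume).
After step 1: P = 507.9 kPa (V unchanged).
Step 2 (isobaric): W = PΔV = (507.9 kPa)(36.4 − 18.6 L) = 9041 J.
W_total = 0 + 9041 = 9041 J.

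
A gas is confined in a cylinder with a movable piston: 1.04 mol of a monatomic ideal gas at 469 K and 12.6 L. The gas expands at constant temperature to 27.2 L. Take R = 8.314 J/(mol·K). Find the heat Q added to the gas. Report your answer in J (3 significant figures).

Isothermal ⇒ ΔU = 0, so Q = W = nRT ln(V₂/V₁).
Q = (1.04)(8.314)(469) ln(27.2/12.6) = 4055 × 0.7695 = 3121 J.

Q ≈ 3120 J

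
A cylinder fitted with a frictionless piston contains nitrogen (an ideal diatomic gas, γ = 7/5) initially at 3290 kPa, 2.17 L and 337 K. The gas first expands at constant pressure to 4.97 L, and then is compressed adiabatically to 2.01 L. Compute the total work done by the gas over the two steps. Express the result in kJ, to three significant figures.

Step 1 (isobaric): W = PΔV = (3290 kPa)(4.97 − 2.17 L) = 9212 J.
After step 1: P = 3290 kPa, V = 4.97 L, T = 771.8 K.
Step 2 (adiabatic): W = (P₁V₁ − P₂V₂)/(γ−1) = (16351 − 23486)/0.4 = -17838 J.
W_total = 9212 − 17838 = -8626 J.

W_total ≈ -8.63 kJ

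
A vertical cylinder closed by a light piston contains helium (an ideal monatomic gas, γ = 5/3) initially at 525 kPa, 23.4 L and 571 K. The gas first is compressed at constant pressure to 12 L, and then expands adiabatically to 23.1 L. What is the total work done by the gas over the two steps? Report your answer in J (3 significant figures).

Step 1 (isobaric): W = PΔV = (525 kPa)(12 − 23.4 L) = -5985 J.
After step 1: P = 525 kPa, V = 12 L, T = 292.8 K.
Step 2 (adiabatic): W = (P₁V₁ − P₂V₂)/(γ−1) = (6300 − 4071)/0.667 = 3343 J.
W_total = -5985 + 3343 = -2642 J.

W_total ≈ -2640 J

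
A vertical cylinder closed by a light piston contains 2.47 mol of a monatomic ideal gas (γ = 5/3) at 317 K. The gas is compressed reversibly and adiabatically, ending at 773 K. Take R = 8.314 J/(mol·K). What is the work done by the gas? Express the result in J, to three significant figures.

W ≈ -14000 J

Adiabatic ⇒ Q = 0, so W_by = −ΔU = nCᵥ(T₁ − T₂).
Cᵥ = 3R/2 = 12.47 J/(mol·K).
W = (2.47)(12.47)(317 − 773) = -14046 J.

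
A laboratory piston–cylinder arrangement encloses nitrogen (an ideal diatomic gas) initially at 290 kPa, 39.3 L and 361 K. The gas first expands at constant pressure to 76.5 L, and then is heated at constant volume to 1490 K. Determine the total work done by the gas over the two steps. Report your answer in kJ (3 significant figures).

Step 1 (isobaric): W = PΔV = (290 kPa)(76.5 − 39.3 L) = 10788 J.
Step 2 (isochoric): W = 0 (constant volume).
W_total = 10788 + 0 = 10788 J.

W_total ≈ 10.8 kJ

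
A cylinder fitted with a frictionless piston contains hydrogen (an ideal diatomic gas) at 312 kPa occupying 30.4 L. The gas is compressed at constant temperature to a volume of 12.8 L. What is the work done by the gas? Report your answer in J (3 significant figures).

Isothermal: W = nRT ln(V₂/V₁) = P₁V₁ ln(V₂/V₁).
P₁V₁ = (312 kPa)(30.4 L) = 9485 J.
W = 9485 × ln(12.8/30.4) = 9485 × -0.865
W_by_gas = -8204 J.

W ≈ -8200 J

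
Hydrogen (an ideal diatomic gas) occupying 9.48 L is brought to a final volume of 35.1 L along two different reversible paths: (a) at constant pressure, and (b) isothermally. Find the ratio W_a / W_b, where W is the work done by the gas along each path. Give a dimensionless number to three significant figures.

Path (a) isobaric: W = P₁(V₂ − V₁) → W_a/(P₁V₁) = 2.703.
Path (b) isothermal: W = P₁V₁ ln(V₂/V₁) → W_b/(P₁V₁) = 1.309.
W_a / W_b = 2.703 / 1.309 = 2.065.

W_a / W_b ≈ 2.06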